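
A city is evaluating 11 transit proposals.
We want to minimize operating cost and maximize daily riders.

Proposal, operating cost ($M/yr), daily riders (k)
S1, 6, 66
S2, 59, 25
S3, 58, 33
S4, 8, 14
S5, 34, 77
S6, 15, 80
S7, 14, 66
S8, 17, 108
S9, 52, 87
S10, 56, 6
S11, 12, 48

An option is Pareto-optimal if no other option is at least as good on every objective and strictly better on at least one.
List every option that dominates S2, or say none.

S1: operating cost 6≤59, daily riders 66≥25 — dominates S2.
S3: operating cost 58≤59, daily riders 33≥25 — dominates S2.
S5: operating cost 34≤59, daily riders 77≥25 — dominates S2.
S6: operating cost 15≤59, daily riders 80≥25 — dominates S2.
S7: operating cost 14≤59, daily riders 66≥25 — dominates S2.
S8: operating cost 17≤59, daily riders 108≥25 — dominates S2.
S9: operating cost 52≤59, daily riders 87≥25 — dominates S2.
S11: operating cost 12≤59, daily riders 48≥25 — dominates S2.
Others (S4, S10) are each worse than S2 on at least one objective.

S1, S3, S5, S6, S7, S8, S9, S11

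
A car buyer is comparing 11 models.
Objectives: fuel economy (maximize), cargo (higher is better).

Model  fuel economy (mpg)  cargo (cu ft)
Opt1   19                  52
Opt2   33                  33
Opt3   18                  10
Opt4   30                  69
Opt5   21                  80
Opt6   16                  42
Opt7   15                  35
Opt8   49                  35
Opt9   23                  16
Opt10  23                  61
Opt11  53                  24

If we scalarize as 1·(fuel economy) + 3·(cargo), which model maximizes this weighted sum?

Opt1: 1·19 + 3·52 = 175
Opt2: 1·33 + 3·33 = 132
Opt3: 1·18 + 3·10 = 48
Opt4: 1·30 + 3·69 = 237
Opt5: 1·21 + 3·80 = 261
Opt6: 1·16 + 3·42 = 142
Opt7: 1·15 + 3·35 = 120
Opt8: 1·49 + 3·35 = 154
Opt9: 1·23 + 3·16 = 71
Opt10: 1·23 + 3·61 = 206
Opt11: 1·53 + 3·24 = 125
Highest: Opt5 at 261.

Opt5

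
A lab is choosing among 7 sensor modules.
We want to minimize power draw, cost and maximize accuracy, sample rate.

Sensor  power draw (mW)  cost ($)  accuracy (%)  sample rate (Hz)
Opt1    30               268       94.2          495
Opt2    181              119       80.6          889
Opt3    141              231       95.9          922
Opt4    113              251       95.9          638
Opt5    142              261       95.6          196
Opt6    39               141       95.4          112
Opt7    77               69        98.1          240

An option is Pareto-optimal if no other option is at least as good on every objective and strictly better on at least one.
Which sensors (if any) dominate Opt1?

none

Opt2: worse on power draw (181 vs 30).
Opt3: worse on power draw (141 vs 30).
Opt4: worse on power draw (113 vs 30).
Opt5: worse on power draw (142 vs 30).
Opt6: worse on power draw (39 vs 30).
Opt7: worse on power draw (77 vs 30).
No option dominates Opt1.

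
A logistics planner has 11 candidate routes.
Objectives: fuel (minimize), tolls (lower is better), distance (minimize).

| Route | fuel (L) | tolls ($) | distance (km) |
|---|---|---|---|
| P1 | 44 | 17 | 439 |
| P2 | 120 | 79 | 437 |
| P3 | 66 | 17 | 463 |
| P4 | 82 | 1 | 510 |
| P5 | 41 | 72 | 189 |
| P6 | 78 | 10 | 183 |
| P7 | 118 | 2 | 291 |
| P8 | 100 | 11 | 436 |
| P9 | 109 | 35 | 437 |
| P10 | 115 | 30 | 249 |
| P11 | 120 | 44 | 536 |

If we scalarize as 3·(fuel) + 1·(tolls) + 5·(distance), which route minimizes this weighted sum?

P5

P1: 3·44 + 1·17 + 5·439 = 2344
P2: 3·120 + 1·79 + 5·437 = 2624
P3: 3·66 + 1·17 + 5·463 = 2530
P4: 3·82 + 1·1 + 5·510 = 2797
P5: 3·41 + 1·72 + 5·189 = 1140
P6: 3·78 + 1·10 + 5·183 = 1159
P7: 3·118 + 1·2 + 5·291 = 1811
P8: 3·100 + 1·11 + 5·436 = 2491
P9: 3·109 + 1·35 + 5·437 = 2547
P10: 3·115 + 1·30 + 5·249 = 1620
P11: 3·120 + 1·44 + 5·536 = 3084
Lowest: P5 at 1140.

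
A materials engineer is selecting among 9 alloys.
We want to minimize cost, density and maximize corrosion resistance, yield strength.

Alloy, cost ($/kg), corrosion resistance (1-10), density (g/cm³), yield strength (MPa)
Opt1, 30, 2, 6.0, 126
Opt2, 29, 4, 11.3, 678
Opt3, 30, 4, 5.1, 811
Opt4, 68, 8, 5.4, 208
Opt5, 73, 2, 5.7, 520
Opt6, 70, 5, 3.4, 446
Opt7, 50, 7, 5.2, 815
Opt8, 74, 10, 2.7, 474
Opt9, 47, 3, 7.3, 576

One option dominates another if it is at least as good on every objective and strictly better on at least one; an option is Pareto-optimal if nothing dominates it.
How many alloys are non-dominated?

Opt1: dominated by Opt3 (cost 30≤30, corrosion resistance 4≥2, density 5.1≤6.0, yield strength 811≥126).
Opt2: not dominated (best cost).
Opt3: not dominated.
Opt4: not dominated.
Opt5: dominated by Opt3 (cost 30≤73, corrosion resistance 4≥2, density 5.1≤5.7, yield strength 811≥520).
Opt6: not dominated.
Opt7: not dominated (best yield strength).
Opt8: not dominated (best corrosion resistance).
Opt9: dominated by Opt3 (cost 30≤47, corrosion resistance 4≥3, density 5.1≤7.3, yield strength 811≥576).
Pareto-optimal: Opt2, Opt3, Opt4, Opt6, Opt7, Opt8 → 6.

6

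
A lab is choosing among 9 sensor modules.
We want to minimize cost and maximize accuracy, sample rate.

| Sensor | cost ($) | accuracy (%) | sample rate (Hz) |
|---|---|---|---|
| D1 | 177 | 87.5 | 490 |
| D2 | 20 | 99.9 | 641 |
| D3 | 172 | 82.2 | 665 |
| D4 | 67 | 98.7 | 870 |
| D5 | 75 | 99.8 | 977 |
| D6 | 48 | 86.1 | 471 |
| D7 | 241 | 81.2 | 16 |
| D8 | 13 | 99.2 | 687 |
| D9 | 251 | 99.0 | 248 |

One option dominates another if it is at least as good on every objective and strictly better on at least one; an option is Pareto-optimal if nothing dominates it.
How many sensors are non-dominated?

4

D1: dominated by D2 (cost 20≤177, accuracy 99.9≥87.5, sample rate 641≥490).
D2: not dominated (best accuracy).
D3: dominated by D4 (cost 67≤172, accuracy 98.7≥82.2, sample rate 870≥665).
D4: not dominated.
D5: not dominated (best sample rate).
D6: dominated by D2 (cost 20≤48, accuracy 99.9≥86.1, sample rate 641≥471).
D7: dominated by D1 (cost 177≤241, accuracy 87.5≥81.2, sample rate 490≥16).
D8: not dominated (best cost).
D9: dominated by D2 (cost 20≤251, accuracy 99.9≥99.0, sample rate 641≥248).
Pareto-optimal: D2, D4, D5, D8 → 4.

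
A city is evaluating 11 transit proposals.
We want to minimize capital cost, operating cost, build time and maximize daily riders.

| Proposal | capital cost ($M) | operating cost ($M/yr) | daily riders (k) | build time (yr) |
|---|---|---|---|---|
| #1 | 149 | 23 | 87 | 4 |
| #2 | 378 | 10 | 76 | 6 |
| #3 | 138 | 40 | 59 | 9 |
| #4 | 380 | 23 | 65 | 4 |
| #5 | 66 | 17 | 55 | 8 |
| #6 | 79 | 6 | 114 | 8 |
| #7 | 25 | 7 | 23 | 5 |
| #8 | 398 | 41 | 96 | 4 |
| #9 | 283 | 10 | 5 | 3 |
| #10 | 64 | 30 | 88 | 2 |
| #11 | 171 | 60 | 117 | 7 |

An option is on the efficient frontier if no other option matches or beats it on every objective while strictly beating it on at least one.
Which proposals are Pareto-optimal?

#1: not dominated.
#2: not dominated.
#3: dominated by #6 (capital cost 79≤138, operating cost 6≤40, daily riders 114≥59, build time 8≤9).
#4: dominated by #1 (capital cost 149≤380, operating cost 23≤23, daily riders 87≥65, build time 4≤4).
#5: not dominated.
#6: not dominated (best operating cost).
#7: not dominated (best capital cost).
#8: not dominated.
#9: not dominated.
#10: not dominated (best build time).
#11: not dominated (best daily riders).

#1, #2, #5, #6, #7, #8, #9, #10, #11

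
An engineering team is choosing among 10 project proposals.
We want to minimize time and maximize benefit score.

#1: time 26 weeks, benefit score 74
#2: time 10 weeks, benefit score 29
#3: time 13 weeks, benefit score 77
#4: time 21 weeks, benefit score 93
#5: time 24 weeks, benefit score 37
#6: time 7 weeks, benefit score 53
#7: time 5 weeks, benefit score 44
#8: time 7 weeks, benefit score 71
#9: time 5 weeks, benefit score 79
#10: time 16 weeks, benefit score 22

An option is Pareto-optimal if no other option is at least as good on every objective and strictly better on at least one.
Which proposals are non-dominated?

#1: dominated by #3 (time 13≤26, benefit score 77≥74).
#2: dominated by #6 (time 7≤10, benefit score 53≥29).
#3: dominated by #9 (time 5≤13, benefit score 79≥77).
#4: not dominated (best benefit score).
#5: dominated by #3 (time 13≤24, benefit score 77≥37).
#6: dominated by #8 (time 7≤7, benefit score 71≥53).
#7: dominated by #9 (time 5≤5, benefit score 79≥44).
#8: dominated by #9 (time 5≤7, benefit score 79≥71).
#9: not dominated.
#10: dominated by #2 (time 10≤16, benefit score 29≥22).

#4, #9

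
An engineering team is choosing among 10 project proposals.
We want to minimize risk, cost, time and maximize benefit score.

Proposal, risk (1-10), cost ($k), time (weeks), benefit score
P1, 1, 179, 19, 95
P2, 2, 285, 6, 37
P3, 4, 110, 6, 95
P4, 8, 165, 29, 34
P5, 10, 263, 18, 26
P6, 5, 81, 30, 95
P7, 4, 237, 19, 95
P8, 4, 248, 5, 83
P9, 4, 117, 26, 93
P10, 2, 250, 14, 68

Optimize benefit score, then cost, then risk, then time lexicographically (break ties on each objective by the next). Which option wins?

P6

First maximize benefit score: best is 95, kept {P1, P3, P6, P7}.
Then minimize cost: best is 81, kept {P6}.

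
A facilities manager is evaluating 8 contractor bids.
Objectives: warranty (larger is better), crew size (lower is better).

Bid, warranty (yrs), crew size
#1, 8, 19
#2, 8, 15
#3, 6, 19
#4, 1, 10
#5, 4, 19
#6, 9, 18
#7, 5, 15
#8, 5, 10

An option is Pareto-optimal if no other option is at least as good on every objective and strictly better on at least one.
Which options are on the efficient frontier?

#2, #6, #8

#1: dominated by #2 (warranty 8≥8, crew size 15≤19).
#2: not dominated.
#3: dominated by #1 (warranty 8≥6, crew size 19≤19).
#4: dominated by #8 (warranty 5≥1, crew size 10≤10).
#5: dominated by #1 (warranty 8≥4, crew size 19≤19).
#6: not dominated (best warranty).
#7: dominated by #2 (warranty 8≥5, crew size 15≤15).
#8: not dominated.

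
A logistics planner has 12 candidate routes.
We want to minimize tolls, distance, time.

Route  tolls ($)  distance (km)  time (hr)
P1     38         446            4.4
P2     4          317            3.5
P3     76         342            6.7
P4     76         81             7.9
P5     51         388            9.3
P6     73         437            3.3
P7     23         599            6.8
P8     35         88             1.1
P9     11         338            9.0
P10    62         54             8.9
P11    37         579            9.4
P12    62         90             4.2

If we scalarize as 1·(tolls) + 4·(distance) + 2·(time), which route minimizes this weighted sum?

P1: 1·38 + 4·446 + 2·4.4 = 1830.8
P2: 1·4 + 4·317 + 2·3.5 = 1279.0
P3: 1·76 + 4·342 + 2·6.7 = 1457.4
P4: 1·76 + 4·81 + 2·7.9 = 415.8
P5: 1·51 + 4·388 + 2·9.3 = 1621.6
P6: 1·73 + 4·437 + 2·3.3 = 1827.6
P7: 1·23 + 4·599 + 2·6.8 = 2432.6
P8: 1·35 + 4·88 + 2·1.1 = 389.2
P9: 1·11 + 4·338 + 2·9.0 = 1381.0
P10: 1·62 + 4·54 + 2·8.9 = 295.8
P11: 1·37 + 4·579 + 2·9.4 = 2371.8
P12: 1·62 + 4·90 + 2·4.2 = 430.4
Lowest: P10 at 295.8.

P10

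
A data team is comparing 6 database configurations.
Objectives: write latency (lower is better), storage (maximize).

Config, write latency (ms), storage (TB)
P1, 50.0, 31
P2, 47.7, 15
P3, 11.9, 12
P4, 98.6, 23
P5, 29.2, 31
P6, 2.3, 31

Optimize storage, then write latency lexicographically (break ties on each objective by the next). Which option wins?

First maximize storage: best is 31, kept {P1, P5, P6}.
Then minimize write latency: best is 2.3, kept {P6}.

P6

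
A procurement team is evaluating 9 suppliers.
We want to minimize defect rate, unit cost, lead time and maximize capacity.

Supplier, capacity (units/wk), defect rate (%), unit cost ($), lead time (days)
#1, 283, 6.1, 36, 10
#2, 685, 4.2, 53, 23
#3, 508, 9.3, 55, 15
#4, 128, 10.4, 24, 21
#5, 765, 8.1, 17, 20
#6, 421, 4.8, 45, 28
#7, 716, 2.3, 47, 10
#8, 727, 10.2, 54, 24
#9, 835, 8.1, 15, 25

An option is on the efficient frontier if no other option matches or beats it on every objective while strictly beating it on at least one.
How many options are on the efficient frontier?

#1: not dominated.
#2: dominated by #7 (capacity 716≥685, defect rate 2.3≤4.2, unit cost 47≤53, lead time 10≤23).
#3: dominated by #7 (capacity 716≥508, defect rate 2.3≤9.3, unit cost 47≤55, lead time 10≤15).
#4: dominated by #5 (capacity 765≥128, defect rate 8.1≤10.4, unit cost 17≤24, lead time 20≤21).
#5: not dominated.
#6: not dominated.
#7: not dominated (best defect rate).
#8: dominated by #5 (capacity 765≥727, defect rate 8.1≤10.2, unit cost 17≤54, lead time 20≤24).
#9: not dominated (best capacity).
Pareto-optimal: #1, #5, #6, #7, #9 → 5.

5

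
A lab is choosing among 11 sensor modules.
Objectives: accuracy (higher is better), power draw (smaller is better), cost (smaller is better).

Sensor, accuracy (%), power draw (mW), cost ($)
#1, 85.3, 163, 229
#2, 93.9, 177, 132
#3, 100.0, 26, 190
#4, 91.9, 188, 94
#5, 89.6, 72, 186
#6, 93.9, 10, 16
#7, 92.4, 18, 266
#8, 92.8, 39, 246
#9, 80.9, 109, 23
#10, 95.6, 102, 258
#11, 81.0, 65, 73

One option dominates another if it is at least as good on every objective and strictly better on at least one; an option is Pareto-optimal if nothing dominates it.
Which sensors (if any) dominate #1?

#3, #5, #6

#3: accuracy 100.0≥85.3, power draw 26≤163, cost 190≤229 — dominates #1.
#5: accuracy 89.6≥85.3, power draw 72≤163, cost 186≤229 — dominates #1.
#6: accuracy 93.9≥85.3, power draw 10≤163, cost 16≤229 — dominates #1.
Others (#2, #4, #7, #8, #9, #10, #11) are each worse than #1 on at least one objective.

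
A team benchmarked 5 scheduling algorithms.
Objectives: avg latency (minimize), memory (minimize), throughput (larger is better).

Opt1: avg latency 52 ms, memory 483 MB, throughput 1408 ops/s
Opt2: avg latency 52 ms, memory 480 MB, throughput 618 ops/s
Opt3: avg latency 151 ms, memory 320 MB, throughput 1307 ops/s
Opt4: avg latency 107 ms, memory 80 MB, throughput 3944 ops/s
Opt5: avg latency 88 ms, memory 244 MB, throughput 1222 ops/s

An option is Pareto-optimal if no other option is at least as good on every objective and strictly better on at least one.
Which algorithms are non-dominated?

Opt1, Opt2, Opt4, Opt5

Opt1: not dominated.
Opt2: not dominated.
Opt3: dominated by Opt4 (avg latency 107≤151, memory 80≤320, throughput 3944≥1307).
Opt4: not dominated (best memory).
Opt5: not dominated.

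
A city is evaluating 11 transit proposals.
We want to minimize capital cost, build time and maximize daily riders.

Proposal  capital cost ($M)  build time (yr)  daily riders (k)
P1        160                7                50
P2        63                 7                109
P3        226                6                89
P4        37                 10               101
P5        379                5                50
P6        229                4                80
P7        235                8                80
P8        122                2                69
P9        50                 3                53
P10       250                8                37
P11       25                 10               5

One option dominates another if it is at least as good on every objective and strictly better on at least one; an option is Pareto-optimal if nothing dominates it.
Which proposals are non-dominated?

P2, P3, P4, P6, P8, P9, P11

P1: dominated by P2 (capital cost 63≤160, build time 7≤7, daily riders 109≥50).
P2: not dominated (best daily riders).
P3: not dominated.
P4: not dominated.
P5: dominated by P6 (capital cost 229≤379, build time 4≤5, daily riders 80≥50).
P6: not dominated.
P7: dominated by P2 (capital cost 63≤235, build time 7≤8, daily riders 109≥80).
P8: not dominated (best build time).
P9: not dominated.
P10: dominated by P1 (capital cost 160≤250, build time 7≤8, daily riders 50≥37).
P11: not dominated (best capital cost).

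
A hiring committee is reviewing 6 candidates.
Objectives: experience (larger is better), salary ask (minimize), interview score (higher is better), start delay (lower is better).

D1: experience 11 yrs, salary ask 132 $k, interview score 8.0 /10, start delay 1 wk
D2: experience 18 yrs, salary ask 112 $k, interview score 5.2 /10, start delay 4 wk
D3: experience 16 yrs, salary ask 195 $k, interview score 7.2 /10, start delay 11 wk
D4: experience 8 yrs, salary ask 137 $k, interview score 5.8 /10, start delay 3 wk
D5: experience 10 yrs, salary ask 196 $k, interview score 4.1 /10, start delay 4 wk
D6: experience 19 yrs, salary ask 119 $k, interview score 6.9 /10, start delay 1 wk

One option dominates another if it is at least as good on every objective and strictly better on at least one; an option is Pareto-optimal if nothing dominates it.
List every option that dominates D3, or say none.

none

D1: worse on experience (11 vs 16).
D2: worse on interview score (5.2 vs 7.2).
D4: worse on experience (8 vs 16).
D5: worse on experience (10 vs 16).
D6: worse on interview score (6.9 vs 7.2).
No option dominates D3.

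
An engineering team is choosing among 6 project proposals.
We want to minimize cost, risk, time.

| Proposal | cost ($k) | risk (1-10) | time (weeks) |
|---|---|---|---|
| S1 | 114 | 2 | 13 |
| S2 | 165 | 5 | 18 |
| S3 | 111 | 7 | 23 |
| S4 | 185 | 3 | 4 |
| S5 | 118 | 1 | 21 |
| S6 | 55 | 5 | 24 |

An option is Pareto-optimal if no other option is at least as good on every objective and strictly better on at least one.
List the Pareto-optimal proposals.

S1, S3, S4, S5, S6

S1: not dominated.
S2: dominated by S1 (cost 114≤165, risk 2≤5, time 13≤18).
S3: not dominated.
S4: not dominated (best time).
S5: not dominated (best risk).
S6: not dominated (best cost).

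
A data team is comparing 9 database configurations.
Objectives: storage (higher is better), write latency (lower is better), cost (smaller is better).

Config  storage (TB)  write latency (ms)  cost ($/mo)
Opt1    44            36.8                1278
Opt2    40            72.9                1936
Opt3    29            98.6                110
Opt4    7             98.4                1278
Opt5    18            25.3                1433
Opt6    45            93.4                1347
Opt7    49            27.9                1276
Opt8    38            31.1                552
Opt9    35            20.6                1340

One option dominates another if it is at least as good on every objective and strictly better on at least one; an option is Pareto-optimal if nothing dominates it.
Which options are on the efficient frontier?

Opt1: dominated by Opt7 (storage 49≥44, write latency 27.9≤36.8, cost 1276≤1278).
Opt2: dominated by Opt1 (storage 44≥40, write latency 36.8≤72.9, cost 1278≤1936).
Opt3: not dominated (best cost).
Opt4: dominated by Opt1 (storage 44≥7, write latency 36.8≤98.4, cost 1278≤1278).
Opt5: dominated by Opt9 (storage 35≥18, write latency 20.6≤25.3, cost 1340≤1433).
Opt6: dominated by Opt7 (storage 49≥45, write latency 27.9≤93.4, cost 1276≤1347).
Opt7: not dominated (best storage).
Opt8: not dominated.
Opt9: not dominated (best write latency).

Opt3, Opt7, Opt8, Opt9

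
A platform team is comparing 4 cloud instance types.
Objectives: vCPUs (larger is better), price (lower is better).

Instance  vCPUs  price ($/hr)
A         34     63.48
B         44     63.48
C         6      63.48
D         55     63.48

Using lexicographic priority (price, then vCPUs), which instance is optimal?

First minimize price: best is 63.48, kept {A, B, C, D}.
Then maximize vCPUs: best is 55, kept {D}.

D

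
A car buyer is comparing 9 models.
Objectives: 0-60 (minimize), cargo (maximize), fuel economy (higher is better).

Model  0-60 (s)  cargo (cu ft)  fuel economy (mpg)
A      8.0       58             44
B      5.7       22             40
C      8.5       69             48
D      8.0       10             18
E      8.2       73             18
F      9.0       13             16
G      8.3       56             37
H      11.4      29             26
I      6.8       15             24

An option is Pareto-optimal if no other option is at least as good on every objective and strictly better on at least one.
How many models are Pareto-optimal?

A: not dominated.
B: not dominated (best 0-60).
C: not dominated (best fuel economy).
D: dominated by A (0-60 8.0≤8.0, cargo 58≥10, fuel economy 44≥18).
E: not dominated (best cargo).
F: dominated by A (0-60 8.0≤9.0, cargo 58≥13, fuel economy 44≥16).
G: dominated by A (0-60 8.0≤8.3, cargo 58≥56, fuel economy 44≥37).
H: dominated by A (0-60 8.0≤11.4, cargo 58≥29, fuel economy 44≥26).
I: dominated by B (0-60 5.7≤6.8, cargo 22≥15, fuel economy 40≥24).
Pareto-optimal: A, B, C, E → 4.

4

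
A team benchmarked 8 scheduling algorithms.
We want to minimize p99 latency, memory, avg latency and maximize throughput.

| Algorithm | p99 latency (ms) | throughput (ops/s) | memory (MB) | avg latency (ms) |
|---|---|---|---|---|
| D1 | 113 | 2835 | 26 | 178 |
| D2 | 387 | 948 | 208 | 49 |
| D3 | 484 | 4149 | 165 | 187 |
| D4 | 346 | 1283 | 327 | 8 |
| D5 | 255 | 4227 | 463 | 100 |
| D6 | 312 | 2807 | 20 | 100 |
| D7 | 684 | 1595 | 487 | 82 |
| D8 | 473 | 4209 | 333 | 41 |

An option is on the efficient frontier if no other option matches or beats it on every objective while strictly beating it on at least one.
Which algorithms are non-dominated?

D1: not dominated (best p99 latency).
D2: not dominated.
D3: not dominated.
D4: not dominated (best avg latency).
D5: not dominated (best throughput).
D6: not dominated (best memory).
D7: dominated by D8 (p99 latency 473≤684, throughput 4209≥1595, memory 333≤487, avg latency 41≤82).
D8: not dominated.

D1, D2, D3, D4, D5, D6, D8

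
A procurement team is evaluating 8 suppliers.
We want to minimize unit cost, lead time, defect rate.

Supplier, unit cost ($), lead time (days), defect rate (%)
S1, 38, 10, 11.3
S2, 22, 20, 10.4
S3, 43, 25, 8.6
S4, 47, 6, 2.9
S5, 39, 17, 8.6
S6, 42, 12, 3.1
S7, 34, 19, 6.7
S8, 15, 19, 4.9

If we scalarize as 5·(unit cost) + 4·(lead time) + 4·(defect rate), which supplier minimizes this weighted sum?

S1: 5·38 + 4·10 + 4·11.3 = 275.2
S2: 5·22 + 4·20 + 4·10.4 = 231.6
S3: 5·43 + 4·25 + 4·8.6 = 349.4
S4: 5·47 + 4·6 + 4·2.9 = 270.6
S5: 5·39 + 4·17 + 4·8.6 = 297.4
S6: 5·42 + 4·12 + 4·3.1 = 270.4
S7: 5·34 + 4·19 + 4·6.7 = 272.8
S8: 5·15 + 4·19 + 4·4.9 = 170.6
Lowest: S8 at 170.6.

S8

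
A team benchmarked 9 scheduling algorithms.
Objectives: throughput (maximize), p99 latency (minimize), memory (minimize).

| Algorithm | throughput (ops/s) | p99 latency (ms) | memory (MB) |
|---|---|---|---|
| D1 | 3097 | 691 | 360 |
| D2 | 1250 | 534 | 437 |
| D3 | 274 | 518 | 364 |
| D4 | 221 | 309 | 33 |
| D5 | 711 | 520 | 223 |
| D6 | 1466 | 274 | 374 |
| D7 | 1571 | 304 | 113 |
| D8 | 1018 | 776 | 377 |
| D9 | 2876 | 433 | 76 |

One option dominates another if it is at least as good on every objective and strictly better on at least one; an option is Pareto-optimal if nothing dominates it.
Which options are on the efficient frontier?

D1, D4, D6, D7, D9

D1: not dominated (best throughput).
D2: dominated by D6 (throughput 1466≥1250, p99 latency 274≤534, memory 374≤437).
D3: dominated by D7 (throughput 1571≥274, p99 latency 304≤518, memory 113≤364).
D4: not dominated (best memory).
D5: dominated by D7 (throughput 1571≥711, p99 latency 304≤520, memory 113≤223).
D6: not dominated (best p99 latency).
D7: not dominated.
D8: dominated by D1 (throughput 3097≥1018, p99 latency 691≤776, memory 360≤377).
D9: not dominated.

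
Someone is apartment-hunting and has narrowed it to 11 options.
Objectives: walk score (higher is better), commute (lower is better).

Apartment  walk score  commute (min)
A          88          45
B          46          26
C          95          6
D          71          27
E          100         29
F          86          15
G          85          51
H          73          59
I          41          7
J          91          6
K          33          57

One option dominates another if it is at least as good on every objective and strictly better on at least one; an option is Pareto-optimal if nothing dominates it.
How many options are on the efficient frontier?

2

A: dominated by C (walk score 95≥88, commute 6≤45).
B: dominated by C (walk score 95≥46, commute 6≤26).
C: not dominated.
D: dominated by C (walk score 95≥71, commute 6≤27).
E: not dominated (best walk score).
F: dominated by C (walk score 95≥86, commute 6≤15).
G: dominated by A (walk score 88≥85, commute 45≤51).
H: dominated by A (walk score 88≥73, commute 45≤59).
I: dominated by C (walk score 95≥41, commute 6≤7).
J: dominated by C (walk score 95≥91, commute 6≤6).
K: dominated by A (walk score 88≥33, commute 45≤57).
Pareto-optimal: C, E → 2.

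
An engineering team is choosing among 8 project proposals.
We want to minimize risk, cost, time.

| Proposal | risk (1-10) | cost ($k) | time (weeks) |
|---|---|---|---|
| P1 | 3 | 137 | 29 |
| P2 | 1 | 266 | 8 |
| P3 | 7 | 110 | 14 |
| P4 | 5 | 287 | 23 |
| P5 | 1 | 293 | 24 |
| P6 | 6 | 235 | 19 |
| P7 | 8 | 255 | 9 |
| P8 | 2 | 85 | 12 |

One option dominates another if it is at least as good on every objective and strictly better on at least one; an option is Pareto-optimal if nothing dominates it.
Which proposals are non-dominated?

P1: dominated by P8 (risk 2≤3, cost 85≤137, time 12≤29).
P2: not dominated (best time).
P3: dominated by P8 (risk 2≤7, cost 85≤110, time 12≤14).
P4: dominated by P2 (risk 1≤5, cost 266≤287, time 8≤23).
P5: dominated by P2 (risk 1≤1, cost 266≤293, time 8≤24).
P6: dominated by P8 (risk 2≤6, cost 85≤235, time 12≤19).
P7: not dominated.
P8: not dominated (best cost).

P2, P7, P8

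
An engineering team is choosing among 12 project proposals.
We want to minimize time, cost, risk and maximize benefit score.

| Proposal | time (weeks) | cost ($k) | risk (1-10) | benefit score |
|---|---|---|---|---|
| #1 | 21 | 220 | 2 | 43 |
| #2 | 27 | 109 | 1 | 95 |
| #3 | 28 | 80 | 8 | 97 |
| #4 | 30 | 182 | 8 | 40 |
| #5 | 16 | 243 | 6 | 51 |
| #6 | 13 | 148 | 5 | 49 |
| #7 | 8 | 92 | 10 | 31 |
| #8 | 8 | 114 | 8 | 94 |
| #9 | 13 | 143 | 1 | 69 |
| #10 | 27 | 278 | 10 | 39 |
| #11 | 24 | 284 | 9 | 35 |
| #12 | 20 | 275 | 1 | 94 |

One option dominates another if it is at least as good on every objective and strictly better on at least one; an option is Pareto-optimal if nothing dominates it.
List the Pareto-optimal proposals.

#2, #3, #7, #8, #9, #12

#1: dominated by #9 (time 13≤21, cost 143≤220, risk 1≤2, benefit score 69≥43).
#2: not dominated.
#3: not dominated (best cost).
#4: dominated by #2 (time 27≤30, cost 109≤182, risk 1≤8, benefit score 95≥40).
#5: dominated by #9 (time 13≤16, cost 143≤243, risk 1≤6, benefit score 69≥51).
#6: dominated by #9 (time 13≤13, cost 143≤148, risk 1≤5, benefit score 69≥49).
#7: not dominated.
#8: not dominated.
#9: not dominated.
#10: dominated by #1 (time 21≤27, cost 220≤278, risk 2≤10, benefit score 43≥39).
#11: dominated by #1 (time 21≤24, cost 220≤284, risk 2≤9, benefit score 43≥35).
#12: not dominated.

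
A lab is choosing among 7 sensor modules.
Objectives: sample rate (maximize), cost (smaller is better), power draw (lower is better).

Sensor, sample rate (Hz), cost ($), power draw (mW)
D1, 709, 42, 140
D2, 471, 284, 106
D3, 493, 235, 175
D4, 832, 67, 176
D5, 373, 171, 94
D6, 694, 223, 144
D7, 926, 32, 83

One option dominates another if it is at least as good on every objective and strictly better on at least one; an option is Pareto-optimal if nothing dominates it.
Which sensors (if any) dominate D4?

D7: sample rate 926≥832, cost 32≤67, power draw 83≤176 — dominates D4.
Others (D1, D2, D3, D5, D6) are each worse than D4 on at least one objective.

D7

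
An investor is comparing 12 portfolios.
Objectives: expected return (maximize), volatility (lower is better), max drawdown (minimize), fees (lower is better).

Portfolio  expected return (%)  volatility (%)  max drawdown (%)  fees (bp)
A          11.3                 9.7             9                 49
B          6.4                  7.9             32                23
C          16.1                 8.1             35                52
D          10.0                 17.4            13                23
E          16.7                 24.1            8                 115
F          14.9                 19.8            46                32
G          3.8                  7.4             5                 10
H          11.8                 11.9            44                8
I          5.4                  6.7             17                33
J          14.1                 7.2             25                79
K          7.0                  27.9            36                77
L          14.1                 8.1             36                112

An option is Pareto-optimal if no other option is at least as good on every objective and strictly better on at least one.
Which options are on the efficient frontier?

A, B, C, D, E, F, G, H, I, J

A: not dominated.
B: not dominated.
C: not dominated.
D: not dominated.
E: not dominated (best expected return).
F: not dominated.
G: not dominated (best max drawdown).
H: not dominated (best fees).
I: not dominated (best volatility).
J: not dominated.
K: dominated by A (expected return 11.3≥7.0, volatility 9.7≤27.9, max drawdown 9≤36, fees 49≤77).
L: dominated by C (expected return 16.1≥14.1, volatility 8.1≤8.1, max drawdown 35≤36, fees 52≤112).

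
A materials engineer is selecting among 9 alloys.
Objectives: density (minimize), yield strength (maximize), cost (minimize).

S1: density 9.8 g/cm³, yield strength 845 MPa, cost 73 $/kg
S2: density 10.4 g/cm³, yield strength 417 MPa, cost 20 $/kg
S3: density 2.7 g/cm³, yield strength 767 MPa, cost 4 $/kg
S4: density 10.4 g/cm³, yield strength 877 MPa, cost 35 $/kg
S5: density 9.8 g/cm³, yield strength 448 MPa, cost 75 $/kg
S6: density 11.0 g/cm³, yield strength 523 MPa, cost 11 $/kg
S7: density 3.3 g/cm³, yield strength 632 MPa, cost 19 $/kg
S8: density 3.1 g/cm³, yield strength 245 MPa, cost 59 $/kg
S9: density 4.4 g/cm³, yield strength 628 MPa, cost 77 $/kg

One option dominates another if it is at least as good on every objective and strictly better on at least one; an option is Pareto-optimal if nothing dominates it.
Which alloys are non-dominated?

S1, S3, S4

S1: not dominated.
S2: dominated by S3 (density 2.7≤10.4, yield strength 767≥417, cost 4≤20).
S3: not dominated (best density).
S4: not dominated (best yield strength).
S5: dominated by S1 (density 9.8≤9.8, yield strength 845≥448, cost 73≤75).
S6: dominated by S3 (density 2.7≤11.0, yield strength 767≥523, cost 4≤11).
S7: dominated by S3 (density 2.7≤3.3, yield strength 767≥632, cost 4≤19).
S8: dominated by S3 (density 2.7≤3.1, yield strength 767≥245, cost 4≤59).
S9: dominated by S3 (density 2.7≤4.4, yield strength 767≥628, cost 4≤77).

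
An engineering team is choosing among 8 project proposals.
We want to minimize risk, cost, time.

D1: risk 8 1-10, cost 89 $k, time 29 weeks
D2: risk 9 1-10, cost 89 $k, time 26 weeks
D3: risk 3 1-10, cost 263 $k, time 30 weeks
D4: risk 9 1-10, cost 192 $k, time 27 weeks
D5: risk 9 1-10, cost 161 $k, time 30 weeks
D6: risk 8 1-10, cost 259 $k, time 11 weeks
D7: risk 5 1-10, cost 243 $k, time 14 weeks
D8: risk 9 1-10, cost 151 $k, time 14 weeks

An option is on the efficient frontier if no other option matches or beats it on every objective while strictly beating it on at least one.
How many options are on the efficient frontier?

D1: not dominated.
D2: not dominated.
D3: not dominated (best risk).
D4: dominated by D2 (risk 9≤9, cost 89≤192, time 26≤27).
D5: dominated by D1 (risk 8≤9, cost 89≤161, time 29≤30).
D6: not dominated (best time).
D7: not dominated.
D8: not dominated.
Pareto-optimal: D1, D2, D3, D6, D7, D8 → 6.

6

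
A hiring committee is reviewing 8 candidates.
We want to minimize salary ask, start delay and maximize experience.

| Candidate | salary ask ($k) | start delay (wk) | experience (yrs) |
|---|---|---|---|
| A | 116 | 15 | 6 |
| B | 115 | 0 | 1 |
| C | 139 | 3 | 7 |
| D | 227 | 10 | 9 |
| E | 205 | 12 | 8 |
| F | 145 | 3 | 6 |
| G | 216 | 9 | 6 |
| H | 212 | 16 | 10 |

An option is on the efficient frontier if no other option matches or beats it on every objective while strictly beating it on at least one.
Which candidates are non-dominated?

A: not dominated.
B: not dominated (best salary ask).
C: not dominated.
D: not dominated.
E: not dominated.
F: dominated by C (salary ask 139≤145, start delay 3≤3, experience 7≥6).
G: dominated by C (salary ask 139≤216, start delay 3≤9, experience 7≥6).
H: not dominated (best experience).

A, B, C, D, E, H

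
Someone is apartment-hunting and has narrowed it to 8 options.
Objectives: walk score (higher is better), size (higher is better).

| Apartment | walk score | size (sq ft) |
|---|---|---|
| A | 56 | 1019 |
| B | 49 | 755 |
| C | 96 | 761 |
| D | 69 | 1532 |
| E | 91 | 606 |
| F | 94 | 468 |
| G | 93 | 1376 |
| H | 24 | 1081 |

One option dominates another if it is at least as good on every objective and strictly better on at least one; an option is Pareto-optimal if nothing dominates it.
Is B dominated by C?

Yes

C vs B: walk score 96≥49, size 761≥755 — C is at least as good on every objective with at least one strict improvement.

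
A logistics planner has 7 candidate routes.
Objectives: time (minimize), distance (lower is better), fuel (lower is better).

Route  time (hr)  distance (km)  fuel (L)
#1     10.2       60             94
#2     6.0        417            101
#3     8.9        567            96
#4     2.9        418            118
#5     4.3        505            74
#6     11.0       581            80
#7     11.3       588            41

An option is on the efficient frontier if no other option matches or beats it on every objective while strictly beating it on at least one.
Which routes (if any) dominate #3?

#5: time 4.3≤8.9, distance 505≤567, fuel 74≤96 — dominates #3.
Others (#1, #2, #4, #6, #7) are each worse than #3 on at least one objective.

#5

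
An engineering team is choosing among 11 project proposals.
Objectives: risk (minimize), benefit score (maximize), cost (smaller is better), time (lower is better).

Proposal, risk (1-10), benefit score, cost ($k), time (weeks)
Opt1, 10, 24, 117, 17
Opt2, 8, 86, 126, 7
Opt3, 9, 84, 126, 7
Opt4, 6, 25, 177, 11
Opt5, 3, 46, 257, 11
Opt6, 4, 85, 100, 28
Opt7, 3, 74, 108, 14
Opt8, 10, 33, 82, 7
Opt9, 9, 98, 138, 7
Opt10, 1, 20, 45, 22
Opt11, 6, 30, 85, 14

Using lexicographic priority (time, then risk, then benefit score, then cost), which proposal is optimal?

Opt2

First minimize time: best is 7, kept {Opt2, Opt3, Opt8, Opt9}.
Then minimize risk: best is 8, kept {Opt2}.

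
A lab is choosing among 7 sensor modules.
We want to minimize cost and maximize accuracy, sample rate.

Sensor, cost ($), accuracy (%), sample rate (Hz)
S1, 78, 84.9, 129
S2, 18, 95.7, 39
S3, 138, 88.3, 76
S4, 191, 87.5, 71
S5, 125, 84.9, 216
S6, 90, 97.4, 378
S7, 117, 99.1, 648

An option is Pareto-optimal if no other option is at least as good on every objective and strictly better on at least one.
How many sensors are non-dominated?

S1: not dominated.
S2: not dominated (best cost).
S3: dominated by S6 (cost 90≤138, accuracy 97.4≥88.3, sample rate 378≥76).
S4: dominated by S3 (cost 138≤191, accuracy 88.3≥87.5, sample rate 76≥71).
S5: dominated by S6 (cost 90≤125, accuracy 97.4≥84.9, sample rate 378≥216).
S6: not dominated.
S7: not dominated (best accuracy).
Pareto-optimal: S1, S2, S6, S7 → 4.

4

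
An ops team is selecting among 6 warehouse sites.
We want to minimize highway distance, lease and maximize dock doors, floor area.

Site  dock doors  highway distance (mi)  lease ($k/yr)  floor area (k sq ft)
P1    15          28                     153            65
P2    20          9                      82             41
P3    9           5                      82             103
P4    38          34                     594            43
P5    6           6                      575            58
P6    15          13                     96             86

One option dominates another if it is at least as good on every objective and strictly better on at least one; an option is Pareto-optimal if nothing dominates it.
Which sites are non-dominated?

P2, P3, P4, P6

P1: dominated by P6 (dock doors 15≥15, highway distance 13≤28, lease 96≤153, floor area 86≥65).
P2: not dominated.
P3: not dominated (best highway distance).
P4: not dominated (best dock doors).
P5: dominated by P3 (dock doors 9≥6, highway distance 5≤6, lease 82≤575, floor area 103≥58).
P6: not dominated.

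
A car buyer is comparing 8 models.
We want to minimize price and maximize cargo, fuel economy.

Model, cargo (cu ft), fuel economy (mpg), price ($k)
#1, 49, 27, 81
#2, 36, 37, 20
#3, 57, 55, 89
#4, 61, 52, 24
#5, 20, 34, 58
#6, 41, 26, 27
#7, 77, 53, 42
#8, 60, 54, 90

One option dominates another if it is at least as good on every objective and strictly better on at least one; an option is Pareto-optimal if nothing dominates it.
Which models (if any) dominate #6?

#4

#4: cargo 61≥41, fuel economy 52≥26, price 24≤27 — dominates #6.
Others (#1, #2, #3, #5, #7, #8) are each worse than #6 on at least one objective.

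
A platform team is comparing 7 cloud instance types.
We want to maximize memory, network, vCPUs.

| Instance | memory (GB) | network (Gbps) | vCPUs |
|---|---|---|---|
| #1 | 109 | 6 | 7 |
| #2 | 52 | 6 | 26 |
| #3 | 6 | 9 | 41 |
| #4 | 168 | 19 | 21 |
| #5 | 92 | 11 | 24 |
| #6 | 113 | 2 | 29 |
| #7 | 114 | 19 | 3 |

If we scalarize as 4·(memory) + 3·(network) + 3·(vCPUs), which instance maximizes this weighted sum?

#1: 4·109 + 3·6 + 3·7 = 475
#2: 4·52 + 3·6 + 3·26 = 304
#3: 4·6 + 3·9 + 3·41 = 174
#4: 4·168 + 3·19 + 3·21 = 792
#5: 4·92 + 3·11 + 3·24 = 473
#6: 4·113 + 3·2 + 3·29 = 545
#7: 4·114 + 3·19 + 3·3 = 522
Highest: #4 at 792.

#4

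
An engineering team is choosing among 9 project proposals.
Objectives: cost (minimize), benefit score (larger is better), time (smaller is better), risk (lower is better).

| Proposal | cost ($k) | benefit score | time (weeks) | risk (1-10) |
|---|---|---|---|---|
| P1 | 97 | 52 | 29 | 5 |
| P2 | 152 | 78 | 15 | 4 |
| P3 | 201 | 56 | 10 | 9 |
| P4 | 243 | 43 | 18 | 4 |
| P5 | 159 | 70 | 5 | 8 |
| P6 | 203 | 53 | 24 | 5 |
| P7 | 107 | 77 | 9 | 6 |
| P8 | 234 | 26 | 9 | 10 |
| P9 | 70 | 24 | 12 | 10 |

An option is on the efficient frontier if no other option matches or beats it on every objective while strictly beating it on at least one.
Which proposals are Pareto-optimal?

P1: not dominated.
P2: not dominated (best benefit score).
P3: dominated by P5 (cost 159≤201, benefit score 70≥56, time 5≤10, risk 8≤9).
P4: dominated by P2 (cost 152≤243, benefit score 78≥43, time 15≤18, risk 4≤4).
P5: not dominated (best time).
P6: dominated by P2 (cost 152≤203, benefit score 78≥53, time 15≤24, risk 4≤5).
P7: not dominated.
P8: dominated by P5 (cost 159≤234, benefit score 70≥26, time 5≤9, risk 8≤10).
P9: not dominated (best cost).

P1, P2, P5, P7, P9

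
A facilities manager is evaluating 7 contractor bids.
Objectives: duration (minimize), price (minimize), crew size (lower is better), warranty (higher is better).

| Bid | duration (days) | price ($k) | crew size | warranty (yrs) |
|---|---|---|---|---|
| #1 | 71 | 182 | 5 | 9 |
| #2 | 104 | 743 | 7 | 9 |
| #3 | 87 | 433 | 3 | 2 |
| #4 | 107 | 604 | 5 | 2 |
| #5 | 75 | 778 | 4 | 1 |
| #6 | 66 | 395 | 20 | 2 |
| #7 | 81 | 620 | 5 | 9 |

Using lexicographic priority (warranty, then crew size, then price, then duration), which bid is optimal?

First maximize warranty: best is 9, kept {#1, #2, #7}.
Then minimize crew size: best is 5, kept {#1, #7}.
Then minimize price: best is 182, kept {#1}.

#1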